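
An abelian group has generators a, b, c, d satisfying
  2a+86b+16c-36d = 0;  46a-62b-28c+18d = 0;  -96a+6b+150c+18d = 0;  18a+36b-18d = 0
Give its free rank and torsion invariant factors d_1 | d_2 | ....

rank_ℚ(R)=4; free=4−4=0
SNF(R) diag = [2, 6, 18, 54] → torsion [2, 6, 18, 54]

Answer: M ≅ ℤ/2 ⊕ ℤ/6 ⊕ ℤ/18 ⊕ ℤ/54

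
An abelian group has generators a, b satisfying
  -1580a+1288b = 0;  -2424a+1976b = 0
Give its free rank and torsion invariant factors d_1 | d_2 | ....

Answer: M ≅ ℤ/4 ⊕ ℤ/8

Derivation:
rank_ℚ(R)=2; free=2−2=0
SNF(R) diag = [4, 8] → torsion [4, 8]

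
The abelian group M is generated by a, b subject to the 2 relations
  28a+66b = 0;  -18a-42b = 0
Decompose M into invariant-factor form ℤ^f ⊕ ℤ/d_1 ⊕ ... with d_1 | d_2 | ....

Answer: M ≅ ℤ/2 ⊕ ℤ/6

Derivation:
rank_ℚ(R)=2; free=2−2=0
SNF(R) diag = [2, 6] → torsion [2, 6]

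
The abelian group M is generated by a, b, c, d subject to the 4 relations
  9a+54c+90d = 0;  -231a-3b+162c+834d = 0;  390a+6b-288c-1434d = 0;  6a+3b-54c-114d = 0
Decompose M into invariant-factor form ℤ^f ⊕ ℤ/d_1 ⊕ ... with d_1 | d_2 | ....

rank_ℚ(R)=4; free=4−4=0
SNF(R) diag = [3, 9, 18, 54] → torsion [3, 9, 18, 54]

Answer: M ≅ ℤ/3 ⊕ ℤ/9 ⊕ ℤ/18 ⊕ ℤ/54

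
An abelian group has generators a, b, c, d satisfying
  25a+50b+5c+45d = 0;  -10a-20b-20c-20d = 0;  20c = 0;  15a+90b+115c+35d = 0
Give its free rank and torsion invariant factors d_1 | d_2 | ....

Answer: M ≅ ℤ/5 ⊕ ℤ/10 ⊕ ℤ/20 ⊕ ℤ/60

Derivation:
rank_ℚ(R)=4; free=4−4=0
SNF(R) diag = [5, 10, 20, 60] → torsion [5, 10, 20, 60]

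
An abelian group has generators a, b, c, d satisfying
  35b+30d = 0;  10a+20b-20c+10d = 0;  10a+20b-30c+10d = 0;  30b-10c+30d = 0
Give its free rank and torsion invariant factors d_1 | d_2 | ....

rank_ℚ(R)=4; free=4−4=0
SNF(R) diag = [5, 10, 10, 30] → torsion [5, 10, 10, 30]

Answer: M ≅ ℤ/5 ⊕ ℤ/10 ⊕ ℤ/10 ⊕ ℤ/30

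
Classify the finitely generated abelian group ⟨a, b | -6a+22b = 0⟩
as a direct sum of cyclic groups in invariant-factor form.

rank_ℚ(R)=1; free=2−1=1
SNF(R) diag = [2] → torsion [2]

Answer: M ≅ ℤ^1 ⊕ ℤ/2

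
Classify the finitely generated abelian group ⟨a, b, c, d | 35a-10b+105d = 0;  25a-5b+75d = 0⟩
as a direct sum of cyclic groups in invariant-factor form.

rank_ℚ(R)=2; free=4−2=2
SNF(R) diag = [5, 15] → torsion [5, 15]

Answer: M ≅ ℤ^2 ⊕ ℤ/5 ⊕ ℤ/15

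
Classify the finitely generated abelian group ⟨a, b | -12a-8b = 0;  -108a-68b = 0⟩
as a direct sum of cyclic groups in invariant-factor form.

rank_ℚ(R)=2; free=2−2=0
SNF(R) diag = [4, 12] → torsion [4, 12]

Answer: M ≅ ℤ/4 ⊕ ℤ/12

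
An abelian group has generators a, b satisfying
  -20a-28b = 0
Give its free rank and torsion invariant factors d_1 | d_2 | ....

rank_ℚ(R)=1; free=2−1=1
SNF(R) diag = [4] → torsion [4]

Answer: M ≅ ℤ^1 ⊕ ℤ/4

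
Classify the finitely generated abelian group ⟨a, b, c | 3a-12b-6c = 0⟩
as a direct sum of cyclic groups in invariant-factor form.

rank_ℚ(R)=1; free=3−1=2
SNF(R) diag = [3] → torsion [3]

Answer: M ≅ ℤ^2 ⊕ ℤ/3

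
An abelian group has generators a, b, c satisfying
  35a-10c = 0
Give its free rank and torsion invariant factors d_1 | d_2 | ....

Answer: M ≅ ℤ^2 ⊕ ℤ/5

Derivation:
rank_ℚ(R)=1; free=3−1=2
SNF(R) diag = [5] → torsion [5]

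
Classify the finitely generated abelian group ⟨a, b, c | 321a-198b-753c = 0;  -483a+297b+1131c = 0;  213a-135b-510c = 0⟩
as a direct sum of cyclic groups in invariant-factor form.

rank_ℚ(R)=3; free=3−3=0
SNF(R) diag = [3, 9, 27] → torsion [3, 9, 27]

Answer: M ≅ ℤ/3 ⊕ ℤ/9 ⊕ ℤ/27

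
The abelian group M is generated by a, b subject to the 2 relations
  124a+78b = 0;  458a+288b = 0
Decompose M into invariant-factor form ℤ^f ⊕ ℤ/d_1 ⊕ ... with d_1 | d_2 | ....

rank_ℚ(R)=2; free=2−2=0
SNF(R) diag = [2, 6] → torsion [2, 6]

Answer: M ≅ ℤ/2 ⊕ ℤ/6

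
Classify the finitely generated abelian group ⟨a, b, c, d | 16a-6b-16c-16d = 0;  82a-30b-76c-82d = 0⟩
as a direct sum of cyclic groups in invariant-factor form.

rank_ℚ(R)=2; free=4−2=2
SNF(R) diag = [2, 6] → torsion [2, 6]

Answer: M ≅ ℤ^2 ⊕ ℤ/2 ⊕ ℤ/6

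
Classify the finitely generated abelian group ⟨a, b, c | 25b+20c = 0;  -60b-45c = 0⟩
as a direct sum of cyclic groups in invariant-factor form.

Answer: M ≅ ℤ^1 ⊕ ℤ/5 ⊕ ℤ/15

Derivation:
rank_ℚ(R)=2; free=3−2=1
SNF(R) diag = [5, 15] → torsion [5, 15]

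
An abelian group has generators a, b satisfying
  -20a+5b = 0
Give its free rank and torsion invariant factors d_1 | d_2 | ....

rank_ℚ(R)=1; free=2−1=1
SNF(R) diag = [5] → torsion [5]

Answer: M ≅ ℤ^1 ⊕ ℤ/5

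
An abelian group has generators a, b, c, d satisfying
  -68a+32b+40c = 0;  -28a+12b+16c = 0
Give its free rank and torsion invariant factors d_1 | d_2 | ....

rank_ℚ(R)=2; free=4−2=2
SNF(R) diag = [4, 4] → torsion [4, 4]

Answer: M ≅ ℤ^2 ⊕ ℤ/4 ⊕ ℤ/4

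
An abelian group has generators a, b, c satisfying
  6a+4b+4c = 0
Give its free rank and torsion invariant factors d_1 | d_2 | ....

Answer: M ≅ ℤ^2 ⊕ ℤ/2

Derivation:
rank_ℚ(R)=1; free=3−1=2
SNF(R) diag = [2] → torsion [2]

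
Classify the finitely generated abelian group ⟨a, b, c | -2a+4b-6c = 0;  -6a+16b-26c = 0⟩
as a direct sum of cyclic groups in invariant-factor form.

rank_ℚ(R)=2; free=3−2=1
SNF(R) diag = [2, 4] → torsion [2, 4]

Answer: M ≅ ℤ^1 ⊕ ℤ/2 ⊕ ℤ/4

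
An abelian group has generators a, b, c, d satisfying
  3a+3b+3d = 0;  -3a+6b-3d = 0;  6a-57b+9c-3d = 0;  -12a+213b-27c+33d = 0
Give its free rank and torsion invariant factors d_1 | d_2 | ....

rank_ℚ(R)=4; free=4−4=0
SNF(R) diag = [3, 9, 9, 18] → torsion [3, 9, 9, 18]

Answer: M ≅ ℤ/3 ⊕ ℤ/9 ⊕ ℤ/9 ⊕ ℤ/18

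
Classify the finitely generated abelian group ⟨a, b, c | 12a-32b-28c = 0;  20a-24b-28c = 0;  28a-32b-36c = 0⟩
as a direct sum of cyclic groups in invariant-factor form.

rank_ℚ(R)=3; free=3−3=0
SNF(R) diag = [4, 8, 24] → torsion [4, 8, 24]

Answer: M ≅ ℤ/4 ⊕ ℤ/8 ⊕ ℤ/24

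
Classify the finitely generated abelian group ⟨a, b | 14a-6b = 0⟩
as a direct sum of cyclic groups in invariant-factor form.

Answer: M ≅ ℤ^1 ⊕ ℤ/2

Derivation:
rank_ℚ(R)=1; free=2−1=1
SNF(R) diag = [2] → torsion [2]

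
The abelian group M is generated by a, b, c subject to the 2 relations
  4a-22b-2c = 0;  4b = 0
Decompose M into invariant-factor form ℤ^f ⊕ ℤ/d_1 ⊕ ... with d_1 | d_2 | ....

Answer: M ≅ ℤ^1 ⊕ ℤ/2 ⊕ ℤ/4

Derivation:
rank_ℚ(R)=2; free=3−2=1
SNF(R) diag = [2, 4] → torsion [2, 4]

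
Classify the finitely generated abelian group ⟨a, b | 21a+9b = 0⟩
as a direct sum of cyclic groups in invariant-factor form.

Answer: M ≅ ℤ^1 ⊕ ℤ/3

Derivation:
rank_ℚ(R)=1; free=2−1=1
SNF(R) diag = [3] → torsion [3]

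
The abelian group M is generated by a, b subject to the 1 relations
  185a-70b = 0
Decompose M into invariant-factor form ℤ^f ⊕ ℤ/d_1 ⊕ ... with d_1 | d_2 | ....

rank_ℚ(R)=1; free=2−1=1
SNF(R) diag = [5] → torsion [5]

Answer: M ≅ ℤ^1 ⊕ ℤ/5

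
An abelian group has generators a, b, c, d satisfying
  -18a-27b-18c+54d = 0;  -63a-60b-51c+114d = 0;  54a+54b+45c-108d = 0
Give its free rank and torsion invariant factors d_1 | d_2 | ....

Answer: M ≅ ℤ^1 ⊕ ℤ/3 ⊕ ℤ/9 ⊕ ℤ/9

Derivation:
rank_ℚ(R)=3; free=4−3=1
SNF(R) diag = [3, 9, 9] → torsion [3, 9, 9]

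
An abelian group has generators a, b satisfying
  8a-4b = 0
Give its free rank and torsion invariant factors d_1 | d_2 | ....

Answer: M ≅ ℤ^1 ⊕ ℤ/4

Derivation:
rank_ℚ(R)=1; free=2−1=1
SNF(R) diag = [4] → torsion [4]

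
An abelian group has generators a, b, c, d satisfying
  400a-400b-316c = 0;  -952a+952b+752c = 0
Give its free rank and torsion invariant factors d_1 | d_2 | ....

Answer: M ≅ ℤ^2 ⊕ ℤ/4 ⊕ ℤ/8

Derivation:
rank_ℚ(R)=2; free=4−2=2
SNF(R) diag = [4, 8] → torsion [4, 8]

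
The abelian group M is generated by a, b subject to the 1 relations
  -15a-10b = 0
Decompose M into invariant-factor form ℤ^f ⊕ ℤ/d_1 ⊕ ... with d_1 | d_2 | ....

Answer: M ≅ ℤ^1 ⊕ ℤ/5

Derivation:
rank_ℚ(R)=1; free=2−1=1
SNF(R) diag = [5] → torsion [5]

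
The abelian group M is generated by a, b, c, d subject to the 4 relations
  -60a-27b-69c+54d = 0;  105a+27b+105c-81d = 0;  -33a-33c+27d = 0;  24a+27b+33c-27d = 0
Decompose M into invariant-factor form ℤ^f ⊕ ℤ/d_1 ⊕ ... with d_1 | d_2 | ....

Answer: M ≅ ℤ/3 ⊕ ℤ/9 ⊕ ℤ/27 ⊕ ℤ/27

Derivation:
rank_ℚ(R)=4; free=4−4=0
SNF(R) diag = [3, 9, 27, 27] → torsion [3, 9, 27, 27]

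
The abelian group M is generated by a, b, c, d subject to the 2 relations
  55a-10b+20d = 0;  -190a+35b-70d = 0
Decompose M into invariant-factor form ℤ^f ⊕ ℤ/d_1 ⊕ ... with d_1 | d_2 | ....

Answer: M ≅ ℤ^2 ⊕ ℤ/5 ⊕ ℤ/5

Derivation:
rank_ℚ(R)=2; free=4−2=2
SNF(R) diag = [5, 5] → torsion [5, 5]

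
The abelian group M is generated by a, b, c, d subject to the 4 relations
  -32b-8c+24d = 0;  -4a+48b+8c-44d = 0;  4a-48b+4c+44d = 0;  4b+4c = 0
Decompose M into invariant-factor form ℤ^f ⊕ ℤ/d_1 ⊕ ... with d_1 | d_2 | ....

Answer: M ≅ ℤ/4 ⊕ ℤ/4 ⊕ ℤ/12 ⊕ ℤ/24

Derivation:
rank_ℚ(R)=4; free=4−4=0
SNF(R) diag = [4, 4, 12, 24] → torsion [4, 4, 12, 24]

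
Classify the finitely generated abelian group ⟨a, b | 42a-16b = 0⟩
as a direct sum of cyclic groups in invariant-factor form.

rank_ℚ(R)=1; free=2−1=1
SNF(R) diag = [2] → torsion [2]

Answer: M ≅ ℤ^1 ⊕ ℤ/2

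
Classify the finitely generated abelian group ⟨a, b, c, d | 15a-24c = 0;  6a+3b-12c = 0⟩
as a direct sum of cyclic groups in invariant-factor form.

Answer: M ≅ ℤ^2 ⊕ ℤ/3 ⊕ ℤ/3

Derivation:
rank_ℚ(R)=2; free=4−2=2
SNF(R) diag = [3, 3] → torsion [3, 3]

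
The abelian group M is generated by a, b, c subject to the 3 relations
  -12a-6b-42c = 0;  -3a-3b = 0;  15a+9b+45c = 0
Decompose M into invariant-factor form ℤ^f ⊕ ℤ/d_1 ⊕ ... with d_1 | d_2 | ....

Answer: M ≅ ℤ/3 ⊕ ℤ/3 ⊕ ℤ/6

Derivation:
rank_ℚ(R)=3; free=3−3=0
SNF(R) diag = [3, 3, 6] → torsion [3, 3, 6]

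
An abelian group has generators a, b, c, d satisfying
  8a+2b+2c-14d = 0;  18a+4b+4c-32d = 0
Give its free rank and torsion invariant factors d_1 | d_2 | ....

rank_ℚ(R)=2; free=4−2=2
SNF(R) diag = [2, 2] → torsion [2, 2]

Answer: M ≅ ℤ^2 ⊕ ℤ/2 ⊕ ℤ/2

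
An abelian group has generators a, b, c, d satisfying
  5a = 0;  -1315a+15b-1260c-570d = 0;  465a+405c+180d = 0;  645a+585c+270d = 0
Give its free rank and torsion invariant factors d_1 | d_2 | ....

Answer: M ≅ ℤ/5 ⊕ ℤ/15 ⊕ ℤ/45 ⊕ ℤ/90

Derivation:
rank_ℚ(R)=4; free=4−4=0
SNF(R) diag = [5, 15, 45, 90] → torsion [5, 15, 45, 90]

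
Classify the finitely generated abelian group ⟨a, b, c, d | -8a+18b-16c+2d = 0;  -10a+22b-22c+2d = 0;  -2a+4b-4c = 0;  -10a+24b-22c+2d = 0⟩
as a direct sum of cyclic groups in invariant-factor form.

rank_ℚ(R)=4; free=4−4=0
SNF(R) diag = [2, 2, 2, 2] → torsion [2, 2, 2, 2]

Answer: M ≅ ℤ/2 ⊕ ℤ/2 ⊕ ℤ/2 ⊕ ℤ/2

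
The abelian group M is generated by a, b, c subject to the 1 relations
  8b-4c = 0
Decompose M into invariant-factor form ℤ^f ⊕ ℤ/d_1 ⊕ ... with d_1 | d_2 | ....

Answer: M ≅ ℤ^2 ⊕ ℤ/4

Derivation:
rank_ℚ(R)=1; free=3−1=2
SNF(R) diag = [4] → torsion [4]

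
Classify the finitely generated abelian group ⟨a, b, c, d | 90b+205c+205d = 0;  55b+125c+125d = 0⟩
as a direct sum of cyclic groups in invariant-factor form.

rank_ℚ(R)=2; free=4−2=2
SNF(R) diag = [5, 5] → torsion [5, 5]

Answer: M ≅ ℤ^2 ⊕ ℤ/5 ⊕ ℤ/5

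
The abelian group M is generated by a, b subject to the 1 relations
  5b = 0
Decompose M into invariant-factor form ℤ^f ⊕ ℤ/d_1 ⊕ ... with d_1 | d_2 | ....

Answer: M ≅ ℤ^1 ⊕ ℤ/5

Derivation:
rank_ℚ(R)=1; free=2−1=1
SNF(R) diag = [5] → torsion [5]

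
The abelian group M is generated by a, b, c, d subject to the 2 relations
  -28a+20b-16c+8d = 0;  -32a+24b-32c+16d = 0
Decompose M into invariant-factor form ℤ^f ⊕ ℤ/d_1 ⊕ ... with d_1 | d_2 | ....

Answer: M ≅ ℤ^2 ⊕ ℤ/4 ⊕ ℤ/8

Derivation:
rank_ℚ(R)=2; free=4−2=2
SNF(R) diag = [4, 8] → torsion [4, 8]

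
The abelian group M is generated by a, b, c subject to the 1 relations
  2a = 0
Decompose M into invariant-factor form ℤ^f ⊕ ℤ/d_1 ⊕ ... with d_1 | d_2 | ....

Answer: M ≅ ℤ^2 ⊕ ℤ/2

Derivation:
rank_ℚ(R)=1; free=3−1=2
SNF(R) diag = [2] → torsion [2]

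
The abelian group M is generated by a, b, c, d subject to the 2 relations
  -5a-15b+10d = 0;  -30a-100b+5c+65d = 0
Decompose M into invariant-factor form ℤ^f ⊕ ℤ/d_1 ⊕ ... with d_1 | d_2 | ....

rank_ℚ(R)=2; free=4−2=2
SNF(R) diag = [5, 5] → torsion [5, 5]

Answer: M ≅ ℤ^2 ⊕ ℤ/5 ⊕ ℤ/5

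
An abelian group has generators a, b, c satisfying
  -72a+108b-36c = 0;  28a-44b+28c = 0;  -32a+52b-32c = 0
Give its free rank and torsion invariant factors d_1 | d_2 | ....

Answer: M ≅ ℤ/4 ⊕ ℤ/12 ⊕ ℤ/36

Derivation:
rank_ℚ(R)=3; free=3−3=0
SNF(R) diag = [4, 12, 36] → torsion [4, 12, 36]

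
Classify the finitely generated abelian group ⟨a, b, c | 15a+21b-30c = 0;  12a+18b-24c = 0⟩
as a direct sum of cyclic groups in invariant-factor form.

rank_ℚ(R)=2; free=3−2=1
SNF(R) diag = [3, 6] → torsion [3, 6]

Answer: M ≅ ℤ^1 ⊕ ℤ/3 ⊕ ℤ/6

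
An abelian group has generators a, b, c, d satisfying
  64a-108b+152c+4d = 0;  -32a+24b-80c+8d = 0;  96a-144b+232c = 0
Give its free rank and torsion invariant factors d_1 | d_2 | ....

rank_ℚ(R)=3; free=4−3=1
SNF(R) diag = [4, 8, 16] → torsion [4, 8, 16]

Answer: M ≅ ℤ^1 ⊕ ℤ/4 ⊕ ℤ/8 ⊕ ℤ/16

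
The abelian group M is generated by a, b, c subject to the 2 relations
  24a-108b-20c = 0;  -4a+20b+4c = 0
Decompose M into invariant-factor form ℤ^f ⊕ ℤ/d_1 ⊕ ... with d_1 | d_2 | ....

rank_ℚ(R)=2; free=3−2=1
SNF(R) diag = [4, 4] → torsion [4, 4]

Answer: M ≅ ℤ^1 ⊕ ℤ/4 ⊕ ℤ/4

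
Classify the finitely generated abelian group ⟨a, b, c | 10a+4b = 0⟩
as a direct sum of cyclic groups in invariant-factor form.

rank_ℚ(R)=1; free=3−1=2
SNF(R) diag = [2] → torsion [2]

Answer: M ≅ ℤ^2 ⊕ ℤ/2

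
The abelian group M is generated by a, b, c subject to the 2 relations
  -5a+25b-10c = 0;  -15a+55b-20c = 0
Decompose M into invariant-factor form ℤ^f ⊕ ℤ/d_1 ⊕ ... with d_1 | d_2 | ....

Answer: M ≅ ℤ^1 ⊕ ℤ/5 ⊕ ℤ/10

Derivation:
rank_ℚ(R)=2; free=3−2=1
SNF(R) diag = [5, 10] → torsion [5, 10]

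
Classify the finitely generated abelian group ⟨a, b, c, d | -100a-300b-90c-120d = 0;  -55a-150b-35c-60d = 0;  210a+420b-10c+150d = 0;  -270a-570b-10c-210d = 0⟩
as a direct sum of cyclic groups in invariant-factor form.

Answer: M ≅ ℤ/5 ⊕ ℤ/10 ⊕ ℤ/30 ⊕ ℤ/90

Derivation:
rank_ℚ(R)=4; free=4−4=0
SNF(R) diag = [5, 10, 30, 90] → torsion [5, 10, 30, 90]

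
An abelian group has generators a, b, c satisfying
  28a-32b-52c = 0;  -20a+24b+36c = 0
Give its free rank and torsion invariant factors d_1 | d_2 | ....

Answer: M ≅ ℤ^1 ⊕ ℤ/4 ⊕ ℤ/8

Derivation:
rank_ℚ(R)=2; free=3−2=1
SNF(R) diag = [4, 8] → torsion [4, 8]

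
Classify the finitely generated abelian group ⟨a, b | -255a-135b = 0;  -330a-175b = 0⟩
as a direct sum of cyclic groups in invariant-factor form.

Answer: M ≅ ℤ/5 ⊕ ℤ/15

Derivation:
rank_ℚ(R)=2; free=2−2=0
SNF(R) diag = [5, 15] → torsion [5, 15]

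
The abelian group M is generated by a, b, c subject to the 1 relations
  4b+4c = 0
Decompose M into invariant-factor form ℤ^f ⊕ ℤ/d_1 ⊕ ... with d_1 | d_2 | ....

Answer: M ≅ ℤ^2 ⊕ ℤ/4

Derivation:
rank_ℚ(R)=1; free=3−1=2
SNF(R) diag = [4] → torsion [4]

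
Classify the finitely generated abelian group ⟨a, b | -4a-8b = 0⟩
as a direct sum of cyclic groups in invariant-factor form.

Answer: M ≅ ℤ^1 ⊕ ℤ/4

Derivation:
rank_ℚ(R)=1; free=2−1=1
SNF(R) diag = [4] → torsion [4]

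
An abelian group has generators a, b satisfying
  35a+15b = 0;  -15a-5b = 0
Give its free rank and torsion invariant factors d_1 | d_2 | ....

rank_ℚ(R)=2; free=2−2=0
SNF(R) diag = [5, 10] → torsion [5, 10]

Answer: M ≅ ℤ/5 ⊕ ℤ/10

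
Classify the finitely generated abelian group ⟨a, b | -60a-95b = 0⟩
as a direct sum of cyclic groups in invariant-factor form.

rank_ℚ(R)=1; free=2−1=1
SNF(R) diag = [5] → torsion [5]

Answer: M ≅ ℤ^1 ⊕ ℤ/5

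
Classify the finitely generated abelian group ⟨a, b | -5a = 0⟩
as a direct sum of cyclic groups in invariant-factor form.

Answer: M ≅ ℤ^1 ⊕ ℤ/5

Derivation:
rank_ℚ(R)=1; free=2−1=1
SNF(R) diag = [5] → torsion [5]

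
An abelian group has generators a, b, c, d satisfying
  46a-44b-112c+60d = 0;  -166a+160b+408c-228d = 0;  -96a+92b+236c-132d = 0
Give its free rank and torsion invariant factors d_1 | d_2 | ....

Answer: M ≅ ℤ^1 ⊕ ℤ/2 ⊕ ℤ/4 ⊕ ℤ/12

Derivation:
rank_ℚ(R)=3; free=4−3=1
SNF(R) diag = [2, 4, 12] → torsion [2, 4, 12]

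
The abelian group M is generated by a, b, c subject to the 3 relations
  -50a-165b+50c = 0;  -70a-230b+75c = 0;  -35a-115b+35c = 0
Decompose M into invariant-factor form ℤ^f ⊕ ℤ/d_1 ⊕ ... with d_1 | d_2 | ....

Answer: M ≅ ℤ/5 ⊕ ℤ/5 ⊕ ℤ/5

Derivation:
rank_ℚ(R)=3; free=3−3=0
SNF(R) diag = [5, 5, 5] → torsion [5, 5, 5]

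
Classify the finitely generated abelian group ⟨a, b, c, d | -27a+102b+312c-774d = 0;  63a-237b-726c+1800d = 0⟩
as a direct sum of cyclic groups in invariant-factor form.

rank_ℚ(R)=2; free=4−2=2
SNF(R) diag = [3, 9] → torsion [3, 9]

Answer: M ≅ ℤ^2 ⊕ ℤ/3 ⊕ ℤ/9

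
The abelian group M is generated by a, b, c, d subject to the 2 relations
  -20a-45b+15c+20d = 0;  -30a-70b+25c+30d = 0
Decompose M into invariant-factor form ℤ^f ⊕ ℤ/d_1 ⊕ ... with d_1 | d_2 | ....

Answer: M ≅ ℤ^2 ⊕ ℤ/5 ⊕ ℤ/5

Derivation:
rank_ℚ(R)=2; free=4−2=2
SNF(R) diag = [5, 5] → torsion [5, 5]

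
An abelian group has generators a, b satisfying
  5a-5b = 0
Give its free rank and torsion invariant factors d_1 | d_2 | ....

rank_ℚ(R)=1; free=2−1=1
SNF(R) diag = [5] → torsion [5]

Answer: M ≅ ℤ^1 ⊕ ℤ/5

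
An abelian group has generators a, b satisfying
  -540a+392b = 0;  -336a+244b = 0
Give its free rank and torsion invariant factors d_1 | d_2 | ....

Answer: M ≅ ℤ/4 ⊕ ℤ/12

Derivation:
rank_ℚ(R)=2; free=2−2=0
SNF(R) diag = [4, 12] → torsion [4, 12]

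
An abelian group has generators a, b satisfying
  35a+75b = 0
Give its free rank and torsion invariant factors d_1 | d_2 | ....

Answer: M ≅ ℤ^1 ⊕ ℤ/5

Derivation:
rank_ℚ(R)=1; free=2−1=1
SNF(R) diag = [5] → torsion [5]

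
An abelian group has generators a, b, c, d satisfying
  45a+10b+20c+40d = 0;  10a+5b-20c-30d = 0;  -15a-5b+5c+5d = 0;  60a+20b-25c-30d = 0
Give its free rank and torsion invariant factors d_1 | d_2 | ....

Answer: M ≅ ℤ/5 ⊕ ℤ/5 ⊕ ℤ/5 ⊕ ℤ/5

Derivation:
rank_ℚ(R)=4; free=4−4=0
SNF(R) diag = [5, 5, 5, 5] → torsion [5, 5, 5, 5]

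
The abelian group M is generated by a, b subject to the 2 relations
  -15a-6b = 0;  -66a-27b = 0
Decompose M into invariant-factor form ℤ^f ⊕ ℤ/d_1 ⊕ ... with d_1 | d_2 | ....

Answer: M ≅ ℤ/3 ⊕ ℤ/3

Derivation:
rank_ℚ(R)=2; free=2−2=0
SNF(R) diag = [3, 3] → torsion [3, 3]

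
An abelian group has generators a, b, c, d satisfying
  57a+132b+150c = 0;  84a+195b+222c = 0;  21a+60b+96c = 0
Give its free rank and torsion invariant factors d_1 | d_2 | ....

rank_ℚ(R)=3; free=4−3=1
SNF(R) diag = [3, 9, 18] → torsion [3, 9, 18]

Answer: M ≅ ℤ^1 ⊕ ℤ/3 ⊕ ℤ/9 ⊕ ℤ/18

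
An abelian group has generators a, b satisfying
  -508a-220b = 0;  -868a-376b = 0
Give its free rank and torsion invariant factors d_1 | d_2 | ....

Answer: M ≅ ℤ/4 ⊕ ℤ/12

Derivation:
rank_ℚ(R)=2; free=2−2=0
SNF(R) diag = [4, 12] → torsion [4, 12]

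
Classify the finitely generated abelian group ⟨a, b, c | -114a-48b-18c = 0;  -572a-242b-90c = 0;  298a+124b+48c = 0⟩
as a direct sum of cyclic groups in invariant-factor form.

rank_ℚ(R)=3; free=3−3=0
SNF(R) diag = [2, 6, 6] → torsion [2, 6, 6]

Answer: M ≅ ℤ/2 ⊕ ℤ/6 ⊕ ℤ/6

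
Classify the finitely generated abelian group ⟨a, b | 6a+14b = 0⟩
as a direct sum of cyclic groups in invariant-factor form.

Answer: M ≅ ℤ^1 ⊕ ℤ/2

Derivation:
rank_ℚ(R)=1; free=2−1=1
SNF(R) diag = [2] → torsion [2]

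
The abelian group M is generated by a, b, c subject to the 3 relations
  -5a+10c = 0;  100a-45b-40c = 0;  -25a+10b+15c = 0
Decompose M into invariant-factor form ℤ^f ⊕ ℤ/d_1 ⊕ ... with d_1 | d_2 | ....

rank_ℚ(R)=3; free=3−3=0
SNF(R) diag = [5, 5, 5] → torsion [5, 5, 5]

Answer: M ≅ ℤ/5 ⊕ ℤ/5 ⊕ ℤ/5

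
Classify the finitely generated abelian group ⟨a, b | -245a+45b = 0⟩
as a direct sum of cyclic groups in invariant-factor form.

rank_ℚ(R)=1; free=2−1=1
SNF(R) diag = [5] → torsion [5]

Answer: M ≅ ℤ^1 ⊕ ℤ/5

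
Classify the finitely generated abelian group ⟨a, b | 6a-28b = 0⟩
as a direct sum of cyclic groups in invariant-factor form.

Answer: M ≅ ℤ^1 ⊕ ℤ/2

Derivation:
rank_ℚ(R)=1; free=2−1=1
SNF(R) diag = [2] → torsion [2]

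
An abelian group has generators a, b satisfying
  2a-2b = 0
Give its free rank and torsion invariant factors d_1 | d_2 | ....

Answer: M ≅ ℤ^1 ⊕ ℤ/2

Derivation:
rank_ℚ(R)=1; free=2−1=1
SNF(R) diag = [2] → torsion [2]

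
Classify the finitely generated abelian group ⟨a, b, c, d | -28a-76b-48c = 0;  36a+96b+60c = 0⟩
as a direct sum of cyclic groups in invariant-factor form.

Answer: M ≅ ℤ^2 ⊕ ℤ/4 ⊕ ℤ/12

Derivation:
rank_ℚ(R)=2; free=4−2=2
SNF(R) diag = [4, 12] → torsion [4, 12]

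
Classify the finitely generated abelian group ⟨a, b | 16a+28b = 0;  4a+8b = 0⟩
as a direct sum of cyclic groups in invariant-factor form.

Answer: M ≅ ℤ/4 ⊕ ℤ/4

Derivation:
rank_ℚ(R)=2; free=2−2=0
SNF(R) diag = [4, 4] → torsion [4, 4]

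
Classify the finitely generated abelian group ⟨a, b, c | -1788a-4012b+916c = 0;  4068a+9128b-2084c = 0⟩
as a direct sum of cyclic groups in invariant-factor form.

Answer: M ≅ ℤ^1 ⊕ ℤ/4 ⊕ ℤ/12

Derivation:
rank_ℚ(R)=2; free=3−2=1
SNF(R) diag = [4, 12] → torsion [4, 12]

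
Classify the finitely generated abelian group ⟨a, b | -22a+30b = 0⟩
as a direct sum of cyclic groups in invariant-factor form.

rank_ℚ(R)=1; free=2−1=1
SNF(R) diag = [2] → torsion [2]

Answer: M ≅ ℤ^1 ⊕ ℤ/2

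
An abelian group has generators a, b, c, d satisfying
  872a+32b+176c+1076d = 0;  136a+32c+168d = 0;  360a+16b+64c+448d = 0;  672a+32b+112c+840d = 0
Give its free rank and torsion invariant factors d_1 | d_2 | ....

rank_ℚ(R)=4; free=4−4=0
SNF(R) diag = [4, 8, 16, 16] → torsion [4, 8, 16, 16]

Answer: M ≅ ℤ/4 ⊕ ℤ/8 ⊕ ℤ/16 ⊕ ℤ/16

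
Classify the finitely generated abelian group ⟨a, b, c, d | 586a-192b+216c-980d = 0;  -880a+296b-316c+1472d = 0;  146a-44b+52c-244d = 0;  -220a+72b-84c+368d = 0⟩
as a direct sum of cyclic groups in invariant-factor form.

rank_ℚ(R)=4; free=4−4=0
SNF(R) diag = [2, 4, 12, 24] → torsion [2, 4, 12, 24]

Answer: M ≅ ℤ/2 ⊕ ℤ/4 ⊕ ℤ/12 ⊕ ℤ/24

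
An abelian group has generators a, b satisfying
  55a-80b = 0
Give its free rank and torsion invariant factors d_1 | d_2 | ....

Answer: M ≅ ℤ^1 ⊕ ℤ/5

Derivation:
rank_ℚ(R)=1; free=2−1=1
SNF(R) diag = [5] → torsion [5]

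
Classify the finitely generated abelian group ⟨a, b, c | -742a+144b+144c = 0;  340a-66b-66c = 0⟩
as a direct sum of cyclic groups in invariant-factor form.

Answer: M ≅ ℤ^1 ⊕ ℤ/2 ⊕ ℤ/6

Derivation:
rank_ℚ(R)=2; free=3−2=1
SNF(R) diag = [2, 6] → torsion [2, 6]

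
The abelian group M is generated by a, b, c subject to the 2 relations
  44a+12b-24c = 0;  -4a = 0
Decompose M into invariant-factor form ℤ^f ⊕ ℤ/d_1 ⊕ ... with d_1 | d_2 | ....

Answer: M ≅ ℤ^1 ⊕ ℤ/4 ⊕ ℤ/12

Derivation:
rank_ℚ(R)=2; free=3−2=1
SNF(R) diag = [4, 12] → torsion [4, 12]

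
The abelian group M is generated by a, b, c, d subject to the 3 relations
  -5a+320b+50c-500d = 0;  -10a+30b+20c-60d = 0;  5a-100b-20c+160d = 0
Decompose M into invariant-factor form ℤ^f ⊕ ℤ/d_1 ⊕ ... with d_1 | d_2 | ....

Answer: M ≅ ℤ^1 ⊕ ℤ/5 ⊕ ℤ/10 ⊕ ℤ/10

Derivation:
rank_ℚ(R)=3; free=4−3=1
SNF(R) diag = [5, 10, 10] → torsion [5, 10, 10]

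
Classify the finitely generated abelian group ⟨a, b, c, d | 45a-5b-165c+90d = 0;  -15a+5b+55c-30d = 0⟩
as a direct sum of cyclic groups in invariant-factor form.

Answer: M ≅ ℤ^2 ⊕ ℤ/5 ⊕ ℤ/10

Derivation:
rank_ℚ(R)=2; free=4−2=2
SNF(R) diag = [5, 10] → torsion [5, 10]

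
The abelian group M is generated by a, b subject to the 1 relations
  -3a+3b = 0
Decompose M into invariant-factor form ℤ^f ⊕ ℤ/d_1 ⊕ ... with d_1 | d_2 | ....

Answer: M ≅ ℤ^1 ⊕ ℤ/3

Derivation:
rank_ℚ(R)=1; free=2−1=1
SNF(R) diag = [3] → torsion [3]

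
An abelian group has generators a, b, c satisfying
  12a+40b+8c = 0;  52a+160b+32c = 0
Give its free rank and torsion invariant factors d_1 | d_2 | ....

Answer: M ≅ ℤ^1 ⊕ ℤ/4 ⊕ ℤ/8

Derivation:
rank_ℚ(R)=2; free=3−2=1
SNF(R) diag = [4, 8] → torsion [4, 8]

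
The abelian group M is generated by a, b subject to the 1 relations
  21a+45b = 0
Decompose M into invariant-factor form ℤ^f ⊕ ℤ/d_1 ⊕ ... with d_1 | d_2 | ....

rank_ℚ(R)=1; free=2−1=1
SNF(R) diag = [3] → torsion [3]

Answer: M ≅ ℤ^1 ⊕ ℤ/3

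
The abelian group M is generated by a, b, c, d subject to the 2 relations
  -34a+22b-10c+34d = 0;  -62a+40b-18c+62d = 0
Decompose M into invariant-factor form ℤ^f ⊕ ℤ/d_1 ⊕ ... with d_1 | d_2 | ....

Answer: M ≅ ℤ^2 ⊕ ℤ/2 ⊕ ℤ/2

Derivation:
rank_ℚ(R)=2; free=4−2=2
SNF(R) diag = [2, 2] → torsion [2, 2]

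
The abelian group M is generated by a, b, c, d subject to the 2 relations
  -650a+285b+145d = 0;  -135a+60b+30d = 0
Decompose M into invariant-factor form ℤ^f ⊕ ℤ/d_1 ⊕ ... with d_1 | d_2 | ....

Answer: M ≅ ℤ^2 ⊕ ℤ/5 ⊕ ℤ/15

Derivation:
rank_ℚ(R)=2; free=4−2=2
SNF(R) diag = [5, 15] → torsion [5, 15]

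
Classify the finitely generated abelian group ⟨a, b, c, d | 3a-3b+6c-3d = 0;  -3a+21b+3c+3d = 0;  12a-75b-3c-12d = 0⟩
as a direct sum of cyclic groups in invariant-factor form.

rank_ℚ(R)=3; free=4−3=1
SNF(R) diag = [3, 9, 9] → torsion [3, 9, 9]

Answer: M ≅ ℤ^1 ⊕ ℤ/3 ⊕ ℤ/9 ⊕ ℤ/9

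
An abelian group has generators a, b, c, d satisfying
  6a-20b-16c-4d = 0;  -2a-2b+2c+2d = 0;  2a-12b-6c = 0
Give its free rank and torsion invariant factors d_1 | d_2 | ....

Answer: M ≅ ℤ^1 ⊕ ℤ/2 ⊕ ℤ/2 ⊕ ℤ/6

Derivation:
rank_ℚ(R)=3; free=4−3=1
SNF(R) diag = [2, 2, 6] → torsion [2, 2, 6]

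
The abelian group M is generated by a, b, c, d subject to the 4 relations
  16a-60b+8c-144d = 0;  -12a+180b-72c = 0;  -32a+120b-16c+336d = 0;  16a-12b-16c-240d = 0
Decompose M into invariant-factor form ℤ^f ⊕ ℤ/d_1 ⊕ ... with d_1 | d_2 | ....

rank_ℚ(R)=4; free=4−4=0
SNF(R) diag = [4, 12, 24, 48] → torsion [4, 12, 24, 48]

Answer: M ≅ ℤ/4 ⊕ ℤ/12 ⊕ ℤ/24 ⊕ ℤ/48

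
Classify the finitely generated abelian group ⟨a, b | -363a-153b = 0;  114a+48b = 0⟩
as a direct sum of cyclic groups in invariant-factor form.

Answer: M ≅ ℤ/3 ⊕ ℤ/6

Derivation:
rank_ℚ(R)=2; free=2−2=0
SNF(R) diag = [3, 6] → torsion [3, 6]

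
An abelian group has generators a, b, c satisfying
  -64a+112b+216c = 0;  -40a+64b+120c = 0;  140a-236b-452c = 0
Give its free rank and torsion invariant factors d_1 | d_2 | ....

rank_ℚ(R)=3; free=3−3=0
SNF(R) diag = [4, 8, 24] → torsion [4, 8, 24]

Answer: M ≅ ℤ/4 ⊕ ℤ/8 ⊕ ℤ/24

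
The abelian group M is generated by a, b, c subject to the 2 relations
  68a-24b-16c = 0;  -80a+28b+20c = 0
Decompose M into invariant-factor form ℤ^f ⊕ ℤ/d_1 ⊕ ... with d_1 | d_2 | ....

Answer: M ≅ ℤ^1 ⊕ ℤ/4 ⊕ ℤ/4

Derivation:
rank_ℚ(R)=2; free=3−2=1
SNF(R) diag = [4, 4] → torsion [4, 4]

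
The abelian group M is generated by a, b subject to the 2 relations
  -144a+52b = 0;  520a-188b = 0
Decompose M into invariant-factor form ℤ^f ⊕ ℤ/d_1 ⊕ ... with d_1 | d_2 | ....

rank_ℚ(R)=2; free=2−2=0
SNF(R) diag = [4, 8] → torsion [4, 8]

Answer: M ≅ ℤ/4 ⊕ ℤ/8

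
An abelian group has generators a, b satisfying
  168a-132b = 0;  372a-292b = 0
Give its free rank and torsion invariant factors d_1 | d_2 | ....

Answer: M ≅ ℤ/4 ⊕ ℤ/12

Derivation:
rank_ℚ(R)=2; free=2−2=0
SNF(R) diag = [4, 12] → torsion [4, 12]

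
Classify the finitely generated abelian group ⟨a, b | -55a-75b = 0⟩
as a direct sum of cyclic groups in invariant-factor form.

rank_ℚ(R)=1; free=2−1=1
SNF(R) diag = [5] → torsion [5]

Answer: M ≅ ℤ^1 ⊕ ℤ/5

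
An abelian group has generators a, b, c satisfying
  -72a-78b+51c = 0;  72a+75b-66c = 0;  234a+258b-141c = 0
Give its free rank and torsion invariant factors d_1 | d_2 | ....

rank_ℚ(R)=3; free=3−3=0
SNF(R) diag = [3, 9, 18] → torsion [3, 9, 18]

Answer: M ≅ ℤ/3 ⊕ ℤ/9 ⊕ ℤ/18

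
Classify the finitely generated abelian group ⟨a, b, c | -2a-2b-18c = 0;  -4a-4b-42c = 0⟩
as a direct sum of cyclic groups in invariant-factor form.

Answer: M ≅ ℤ^1 ⊕ ℤ/2 ⊕ ℤ/6

Derivation:
rank_ℚ(R)=2; free=3−2=1
SNF(R) diag = [2, 6] → torsion [2, 6]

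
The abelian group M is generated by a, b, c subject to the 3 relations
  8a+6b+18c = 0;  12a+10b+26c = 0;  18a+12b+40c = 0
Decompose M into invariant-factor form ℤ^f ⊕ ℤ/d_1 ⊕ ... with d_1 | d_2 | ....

rank_ℚ(R)=3; free=3−3=0
SNF(R) diag = [2, 2, 4] → torsion [2, 2, 4]

Answer: M ≅ ℤ/2 ⊕ ℤ/2 ⊕ ℤ/4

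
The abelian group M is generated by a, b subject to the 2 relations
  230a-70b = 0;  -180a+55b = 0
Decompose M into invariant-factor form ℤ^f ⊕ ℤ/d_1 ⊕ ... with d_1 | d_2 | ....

Answer: M ≅ ℤ/5 ⊕ ℤ/10

Derivation:
rank_ℚ(R)=2; free=2−2=0
SNF(R) diag = [5, 10] → torsion [5, 10]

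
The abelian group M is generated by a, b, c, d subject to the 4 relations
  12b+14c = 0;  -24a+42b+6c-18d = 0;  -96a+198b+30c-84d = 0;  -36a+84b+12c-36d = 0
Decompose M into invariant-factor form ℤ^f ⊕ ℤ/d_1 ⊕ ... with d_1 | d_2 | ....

Answer: M ≅ ℤ/2 ⊕ ℤ/6 ⊕ ℤ/6 ⊕ ℤ/12

Derivation:
rank_ℚ(R)=4; free=4−4=0
SNF(R) diag = [2, 6, 6, 12] → torsion [2, 6, 6, 12]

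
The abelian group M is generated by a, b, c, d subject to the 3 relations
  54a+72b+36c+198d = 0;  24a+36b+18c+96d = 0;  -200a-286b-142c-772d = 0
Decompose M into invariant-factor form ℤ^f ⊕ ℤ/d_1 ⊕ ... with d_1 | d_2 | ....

rank_ℚ(R)=3; free=4−3=1
SNF(R) diag = [2, 6, 18] → torsion [2, 6, 18]

Answer: M ≅ ℤ^1 ⊕ ℤ/2 ⊕ ℤ/6 ⊕ ℤ/18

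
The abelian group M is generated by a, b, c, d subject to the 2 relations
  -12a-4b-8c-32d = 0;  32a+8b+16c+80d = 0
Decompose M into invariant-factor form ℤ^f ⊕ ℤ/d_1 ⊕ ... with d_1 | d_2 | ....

rank_ℚ(R)=2; free=4−2=2
SNF(R) diag = [4, 8] → torsion [4, 8]

Answer: M ≅ ℤ^2 ⊕ ℤ/4 ⊕ ℤ/8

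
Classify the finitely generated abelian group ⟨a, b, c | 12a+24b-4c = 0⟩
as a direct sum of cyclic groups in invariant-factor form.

Answer: M ≅ ℤ^2 ⊕ ℤ/4

Derivation:
rank_ℚ(R)=1; free=3−1=2
SNF(R) diag = [4] → torsion [4]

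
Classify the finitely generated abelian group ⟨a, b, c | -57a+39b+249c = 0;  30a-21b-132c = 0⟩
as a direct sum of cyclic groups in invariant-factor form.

rank_ℚ(R)=2; free=3−2=1
SNF(R) diag = [3, 9] → torsion [3, 9]

Answer: M ≅ ℤ^1 ⊕ ℤ/3 ⊕ ℤ/9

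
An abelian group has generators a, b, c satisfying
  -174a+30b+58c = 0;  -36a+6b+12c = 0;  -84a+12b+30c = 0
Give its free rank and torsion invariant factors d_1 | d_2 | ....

rank_ℚ(R)=3; free=3−3=0
SNF(R) diag = [2, 6, 6] → torsion [2, 6, 6]

Answer: M ≅ ℤ/2 ⊕ ℤ/6 ⊕ ℤ/6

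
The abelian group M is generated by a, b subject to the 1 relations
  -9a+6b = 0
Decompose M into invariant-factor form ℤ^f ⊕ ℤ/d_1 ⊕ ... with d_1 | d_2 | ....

rank_ℚ(R)=1; free=2−1=1
SNF(R) diag = [3] → torsion [3]

Answer: M ≅ ℤ^1 ⊕ ℤ/3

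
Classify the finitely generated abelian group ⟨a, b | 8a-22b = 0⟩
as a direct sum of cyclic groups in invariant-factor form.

rank_ℚ(R)=1; free=2−1=1
SNF(R) diag = [2] → torsion [2]

Answer: M ≅ ℤ^1 ⊕ ℤ/2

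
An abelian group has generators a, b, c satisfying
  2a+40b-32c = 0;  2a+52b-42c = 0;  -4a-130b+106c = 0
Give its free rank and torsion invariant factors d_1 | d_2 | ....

rank_ℚ(R)=3; free=3−3=0
SNF(R) diag = [2, 2, 2] → torsion [2, 2, 2]

Answer: M ≅ ℤ/2 ⊕ ℤ/2 ⊕ ℤ/2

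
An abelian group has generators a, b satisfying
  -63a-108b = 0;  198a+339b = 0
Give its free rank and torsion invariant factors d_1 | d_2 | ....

Answer: M ≅ ℤ/3 ⊕ ℤ/9

Derivation:
rank_ℚ(R)=2; free=2−2=0
SNF(R) diag = [3, 9] → torsion [3, 9]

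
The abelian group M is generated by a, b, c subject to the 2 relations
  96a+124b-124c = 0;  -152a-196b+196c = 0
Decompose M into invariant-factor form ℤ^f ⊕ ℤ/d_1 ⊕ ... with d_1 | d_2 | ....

Answer: M ≅ ℤ^1 ⊕ ℤ/4 ⊕ ℤ/8

Derivation:
rank_ℚ(R)=2; free=3−2=1
SNF(R) diag = [4, 8] → torsion [4, 8]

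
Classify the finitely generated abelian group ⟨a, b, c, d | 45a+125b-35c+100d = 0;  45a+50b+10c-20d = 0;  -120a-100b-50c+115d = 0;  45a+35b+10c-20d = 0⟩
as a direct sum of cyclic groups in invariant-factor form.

Answer: M ≅ ℤ/5 ⊕ ℤ/15 ⊕ ℤ/15 ⊕ ℤ/15

Derivation:
rank_ℚ(R)=4; free=4−4=0
SNF(R) diag = [5, 15, 15, 15] → torsion [5, 15, 15, 15]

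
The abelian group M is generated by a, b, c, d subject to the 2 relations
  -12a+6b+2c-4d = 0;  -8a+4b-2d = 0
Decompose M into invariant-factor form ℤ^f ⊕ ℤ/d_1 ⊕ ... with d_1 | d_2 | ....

rank_ℚ(R)=2; free=4−2=2
SNF(R) diag = [2, 2] → torsion [2, 2]

Answer: M ≅ ℤ^2 ⊕ ℤ/2 ⊕ ℤ/2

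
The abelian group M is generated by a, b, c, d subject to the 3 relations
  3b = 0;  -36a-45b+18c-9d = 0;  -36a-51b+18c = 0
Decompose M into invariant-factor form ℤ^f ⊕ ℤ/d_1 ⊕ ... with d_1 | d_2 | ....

rank_ℚ(R)=3; free=4−3=1
SNF(R) diag = [3, 9, 18] → torsion [3, 9, 18]

Answer: M ≅ ℤ^1 ⊕ ℤ/3 ⊕ ℤ/9 ⊕ ℤ/18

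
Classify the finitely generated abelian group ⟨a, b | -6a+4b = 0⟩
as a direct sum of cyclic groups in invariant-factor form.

Answer: M ≅ ℤ^1 ⊕ ℤ/2

Derivation:
rank_ℚ(R)=1; free=2−1=1
SNF(R) diag = [2] → torsion [2]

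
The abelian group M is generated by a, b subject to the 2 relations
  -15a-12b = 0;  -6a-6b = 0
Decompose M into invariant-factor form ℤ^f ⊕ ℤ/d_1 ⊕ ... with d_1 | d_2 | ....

rank_ℚ(R)=2; free=2−2=0
SNF(R) diag = [3, 6] → torsion [3, 6]

Answer: M ≅ ℤ/3 ⊕ ℤ/6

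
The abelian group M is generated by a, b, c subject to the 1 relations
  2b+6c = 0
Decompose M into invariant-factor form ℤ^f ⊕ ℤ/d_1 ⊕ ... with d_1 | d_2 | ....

Answer: M ≅ ℤ^2 ⊕ ℤ/2

Derivation:
rank_ℚ(R)=1; free=3−1=2
SNF(R) diag = [2] → torsion [2]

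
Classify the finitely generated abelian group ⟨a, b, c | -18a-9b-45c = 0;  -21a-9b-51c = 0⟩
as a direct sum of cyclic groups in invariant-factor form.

Answer: M ≅ ℤ^1 ⊕ ℤ/3 ⊕ ℤ/9

Derivation:
rank_ℚ(R)=2; free=3−2=1
SNF(R) diag = [3, 9] → torsion [3, 9]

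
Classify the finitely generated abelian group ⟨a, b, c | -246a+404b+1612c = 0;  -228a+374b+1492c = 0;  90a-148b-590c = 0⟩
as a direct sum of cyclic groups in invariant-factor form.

Answer: M ≅ ℤ/2 ⊕ ℤ/6 ⊕ ℤ/6

Derivation:
rank_ℚ(R)=3; free=3−3=0
SNF(R) diag = [2, 6, 6] → torsion [2, 6, 6]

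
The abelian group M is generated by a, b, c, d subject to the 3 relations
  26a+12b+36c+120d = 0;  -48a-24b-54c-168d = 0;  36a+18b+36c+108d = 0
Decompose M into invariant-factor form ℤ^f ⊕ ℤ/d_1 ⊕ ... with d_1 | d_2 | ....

Answer: M ≅ ℤ^1 ⊕ ℤ/2 ⊕ ℤ/6 ⊕ ℤ/18

Derivation:
rank_ℚ(R)=3; free=4−3=1
SNF(R) diag = [2, 6, 18] → torsion [2, 6, 18]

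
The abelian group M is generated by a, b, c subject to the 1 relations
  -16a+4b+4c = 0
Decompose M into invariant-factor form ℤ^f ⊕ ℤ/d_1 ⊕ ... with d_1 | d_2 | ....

rank_ℚ(R)=1; free=3−1=2
SNF(R) diag = [4] → torsion [4]

Answer: M ≅ ℤ^2 ⊕ ℤ/4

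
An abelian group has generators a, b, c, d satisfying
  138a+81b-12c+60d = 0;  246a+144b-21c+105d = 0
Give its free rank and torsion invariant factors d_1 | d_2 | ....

Answer: M ≅ ℤ^2 ⊕ ℤ/3 ⊕ ℤ/9

Derivation:
rank_ℚ(R)=2; free=4−2=2
SNF(R) diag = [3, 9] → torsion [3, 9]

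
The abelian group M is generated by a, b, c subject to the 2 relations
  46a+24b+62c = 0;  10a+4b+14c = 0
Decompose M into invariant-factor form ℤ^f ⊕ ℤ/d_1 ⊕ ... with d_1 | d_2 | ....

Answer: M ≅ ℤ^1 ⊕ ℤ/2 ⊕ ℤ/4

Derivation:
rank_ℚ(R)=2; free=3−2=1
SNF(R) diag = [2, 4] → torsion [2, 4]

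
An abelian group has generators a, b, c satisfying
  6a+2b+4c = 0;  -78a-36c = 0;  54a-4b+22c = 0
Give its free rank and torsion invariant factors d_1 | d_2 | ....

rank_ℚ(R)=3; free=3−3=0
SNF(R) diag = [2, 6, 6] → torsion [2, 6, 6]

Answer: M ≅ ℤ/2 ⊕ ℤ/6 ⊕ ℤ/6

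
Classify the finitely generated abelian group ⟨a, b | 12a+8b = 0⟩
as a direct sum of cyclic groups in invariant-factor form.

Answer: M ≅ ℤ^1 ⊕ ℤ/4

Derivation:
rank_ℚ(R)=1; free=2−1=1
SNF(R) diag = [4] → torsion [4]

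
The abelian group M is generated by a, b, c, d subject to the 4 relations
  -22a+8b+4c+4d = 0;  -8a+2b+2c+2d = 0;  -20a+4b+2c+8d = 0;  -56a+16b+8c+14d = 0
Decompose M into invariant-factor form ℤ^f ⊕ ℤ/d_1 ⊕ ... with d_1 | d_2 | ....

Answer: M ≅ ℤ/2 ⊕ ℤ/2 ⊕ ℤ/6 ⊕ ℤ/6

Derivation:
rank_ℚ(R)=4; free=4−4=0
SNF(R) diag = [2, 2, 6, 6] → torsion [2, 2, 6, 6]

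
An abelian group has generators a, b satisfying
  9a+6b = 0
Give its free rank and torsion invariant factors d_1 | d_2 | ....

rank_ℚ(R)=1; free=2−1=1
SNF(R) diag = [3] → torsion [3]

Answer: M ≅ ℤ^1 ⊕ ℤ/3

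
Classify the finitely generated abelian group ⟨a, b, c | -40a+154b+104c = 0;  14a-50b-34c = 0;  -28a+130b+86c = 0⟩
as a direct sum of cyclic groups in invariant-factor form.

Answer: M ≅ ℤ/2 ⊕ ℤ/6 ⊕ ℤ/6

Derivation:
rank_ℚ(R)=3; free=3−3=0
SNF(R) diag = [2, 6, 6] → torsion [2, 6, 6]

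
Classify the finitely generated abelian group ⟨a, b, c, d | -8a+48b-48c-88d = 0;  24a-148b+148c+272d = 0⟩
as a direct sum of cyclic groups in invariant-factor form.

rank_ℚ(R)=2; free=4−2=2
SNF(R) diag = [4, 8] → torsion [4, 8]

Answer: M ≅ ℤ^2 ⊕ ℤ/4 ⊕ ℤ/8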